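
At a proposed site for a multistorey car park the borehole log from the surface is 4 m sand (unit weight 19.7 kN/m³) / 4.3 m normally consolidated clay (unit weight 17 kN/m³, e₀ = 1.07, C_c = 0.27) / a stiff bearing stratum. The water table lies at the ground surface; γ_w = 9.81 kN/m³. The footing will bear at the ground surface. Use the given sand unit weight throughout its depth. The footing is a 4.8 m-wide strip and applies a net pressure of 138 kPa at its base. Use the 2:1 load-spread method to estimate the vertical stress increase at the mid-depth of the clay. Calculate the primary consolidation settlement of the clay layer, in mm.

Mid-depth of clay below the ground surface: z = 4 + 4.3/2 = 6.15 m.
Total vertical stress at mid-clay: σ_v = 19.7×4 + 17×2.15 = 115.35 kPa.
Pore pressure: u = 9.81×(6.15 − 0) = 60.332 kPa.
Initial effective stress: σ'_0 = σ_v − u = 115.35 − 60.332 = 55.018 kPa.
Stress increase at mid-clay by the 2:1 spreading method:
Δσ = qB/(B+z) = 138×4.8/(4.8+6.15) = 60.493 kPa
Final effective stress: σ'_f = σ'_0 + Δσ = 55.018 + 60.493 = 115.51 kPa.
Normally consolidated clay, so the full stress increment lies on the virgin compression line:
S_c = C_c·H/(1+e₀)·log₁₀(σ'_f/σ'_0) = 0.27×4.3/(1+1.07)×log₁₀(115.51/55.018)
    = 0.56087 × 0.32211 = 0.1807 m

S_c ≈ 181 mm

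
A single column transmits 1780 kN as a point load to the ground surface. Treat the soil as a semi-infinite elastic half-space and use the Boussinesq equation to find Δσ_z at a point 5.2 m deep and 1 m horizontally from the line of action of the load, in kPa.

Boussinesq vertical stress below a point load on an elastic half-space:
Δσ_z = 3P/(2πz²) · [1 + (r/z)²]^(−5/2)
r/z = 1/5.2 = 0.19231; [1+(r/z)²]^(−5/2) = 0.91321.
Δσ_z = 3×1780/(2π×5.2²) × 0.91321 = 31.431 × 0.91321 = 28.7 kPa

Δσ_z ≈ 28.7 kPa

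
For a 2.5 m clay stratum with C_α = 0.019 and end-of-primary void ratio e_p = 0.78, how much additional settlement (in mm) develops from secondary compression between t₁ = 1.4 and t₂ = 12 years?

Secondary compression: S_s = C_α·H/(1+e_p)·log₁₀(t₂/t₁)
S_s = 0.019×2.5/(1+0.78)×log₁₀(12/1.4)
    = 0.02669 × 0.9331 = 0.0249 m

S_s ≈ 24.9 mm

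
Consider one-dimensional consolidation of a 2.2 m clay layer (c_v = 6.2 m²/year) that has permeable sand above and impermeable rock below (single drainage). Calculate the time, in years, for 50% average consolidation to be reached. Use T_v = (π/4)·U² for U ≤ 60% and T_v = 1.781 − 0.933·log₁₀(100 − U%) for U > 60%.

Drainage path length: H_d = H = 2.2 m (single drainage).
U ≤ 60%: T_v = (π/4)·U² = (π/4)×0.5² = 0.19635.
t = T_v·H_d²/c_v = 0.19635×2.2²/6.2 = 0.1533 years.

t ≈ 0.153 years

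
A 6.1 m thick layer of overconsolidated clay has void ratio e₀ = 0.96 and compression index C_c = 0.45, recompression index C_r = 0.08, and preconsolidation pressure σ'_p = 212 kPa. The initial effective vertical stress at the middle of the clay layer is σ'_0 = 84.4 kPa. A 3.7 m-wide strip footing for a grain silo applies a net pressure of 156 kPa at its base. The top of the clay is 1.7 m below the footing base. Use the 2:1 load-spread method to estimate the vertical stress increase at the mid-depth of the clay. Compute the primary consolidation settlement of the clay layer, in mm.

Mid-depth of clay below the footing base: z = 1.7 + 6.1/2 = 4.75 m.
Stress increase at mid-clay by the 2:1 spreading method:
Δσ = qB/(B+z) = 156×3.7/(3.7+4.75) = 68.308 kPa
Final effective stress: σ'_f = 84.4 + 68.308 = 152.71 kPa.
σ'_f = 152.71 ≤ σ'_p = 212 kPa, so the clay remains overconsolidated and only the recompression index applies:
S_c = C_r·H/(1+e₀)·log₁₀(σ'_f/σ'_0) = 0.08×6.1/1.96×log₁₀(152.71/84.4)
    = 0.24898 × 0.25753 = 0.06412 m

S_c ≈ 64.1 mm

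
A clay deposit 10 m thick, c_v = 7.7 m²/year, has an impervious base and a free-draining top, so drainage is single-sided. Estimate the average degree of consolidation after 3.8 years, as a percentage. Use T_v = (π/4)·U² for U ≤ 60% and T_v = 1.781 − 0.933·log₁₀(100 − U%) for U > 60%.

U ≈ 60.6 %

Drainage path length: H_d = H = 10 m (single drainage).
T_v = c_v·t/H_d² = 7.7×3.8/10² = 0.2926.
T_v = 0.2926 corresponds to the U > 60% branch:
U = 1 − 10^((1.781 − T_v)/0.933)/100 = 0.6062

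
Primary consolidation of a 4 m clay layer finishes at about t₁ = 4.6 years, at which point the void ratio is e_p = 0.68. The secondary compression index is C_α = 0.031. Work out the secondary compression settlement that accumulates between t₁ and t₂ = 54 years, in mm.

Secondary compression: S_s = C_α·H/(1+e_p)·log₁₀(t₂/t₁)
S_s = 0.031×4/(1+0.68)×log₁₀(54/4.6)
    = 0.07381 × 1.07 = 0.07895 m

S_s ≈ 78.9 mm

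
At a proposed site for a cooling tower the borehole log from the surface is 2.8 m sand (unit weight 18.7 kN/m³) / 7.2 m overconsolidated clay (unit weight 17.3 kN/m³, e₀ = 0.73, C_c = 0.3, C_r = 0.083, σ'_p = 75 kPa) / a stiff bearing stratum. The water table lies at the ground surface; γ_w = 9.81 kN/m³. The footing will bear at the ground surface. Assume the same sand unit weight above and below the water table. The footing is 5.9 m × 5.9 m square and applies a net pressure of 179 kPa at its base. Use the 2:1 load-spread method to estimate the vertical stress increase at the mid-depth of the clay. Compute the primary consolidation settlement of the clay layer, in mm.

Mid-depth of clay below the ground surface: z = 2.8 + 7.2/2 = 6.4 m.
Total vertical stress at mid-clay: σ_v = 18.7×2.8 + 17.3×3.6 = 114.64 kPa.
Pore pressure: u = 9.81×(6.4 − 0) = 62.784 kPa.
Initial effective stress: σ'_0 = σ_v − u = 114.64 − 62.784 = 51.856 kPa.
Stress increase at mid-clay by the 2:1 spreading method:
Δσ = qBL/((B+z)(L+z)) = 179×5.9×5.9/((5.9+6.4)(5.9+6.4)) = 41.186 kPa
Final effective stress: σ'_f = 51.856 + 41.186 = 93.042 kPa.
σ'_f = 93.042 > σ'_p = 75 kPa, so the stress path crosses the preconsolidation pressure — recompression up to σ'_p, then virgin compression beyond:
S_c = H/(1+e₀)·[C_r·log₁₀(σ'_p/σ'_0) + C_c·log₁₀(σ'_f/σ'_p)]
    = 7.2/1.73 × [0.083×log₁₀(75/51.856) + 0.3×log₁₀(93.042/75)]
    = 4.1618 × [0.013302 + 0.028085] = 0.1722 m

S_c ≈ 172 mm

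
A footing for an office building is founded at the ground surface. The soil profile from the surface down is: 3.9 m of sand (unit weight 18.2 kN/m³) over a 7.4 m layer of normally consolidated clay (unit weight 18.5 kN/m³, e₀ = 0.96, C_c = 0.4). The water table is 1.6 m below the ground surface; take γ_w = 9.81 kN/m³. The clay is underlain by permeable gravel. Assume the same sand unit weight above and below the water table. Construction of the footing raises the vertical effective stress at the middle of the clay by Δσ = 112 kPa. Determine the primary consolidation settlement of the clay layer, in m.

S_c ≈ 0.571 m

Mid-depth of clay below the ground surface: z = 3.9 + 7.4/2 = 7.6 m.
Total vertical stress at mid-clay: σ_v = 18.2×3.9 + 18.5×3.7 = 139.43 kPa.
Pore pressure: u = 9.81×(7.6 − 1.6) = 58.86 kPa.
Initial effective stress: σ'_0 = σ_v − u = 139.43 − 58.86 = 80.57 kPa.
Final effective stress: σ'_f = σ'_0 + Δσ = 80.57 + 112 = 192.57 kPa.
Normally consolidated clay, so the full stress increment lies on the virgin compression line:
S_c = C_c·H/(1+e₀)·log₁₀(σ'_f/σ'_0) = 0.4×7.4/(1+0.96)×log₁₀(192.57/80.57)
    = 1.5102 × 0.37842 = 0.5715 m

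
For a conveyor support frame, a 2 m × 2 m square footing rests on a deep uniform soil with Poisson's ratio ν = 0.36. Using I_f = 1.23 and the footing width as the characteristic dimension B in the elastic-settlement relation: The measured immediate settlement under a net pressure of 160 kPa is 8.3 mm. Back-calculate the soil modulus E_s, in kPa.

E_s ≈ 41300 kPa

S_e = q·B·(1−ν²)/E_s · I_f  ⇒  E_s = q·B·(1−ν²)·I_f / S_e.
E_s = 160 × 2 × 0.8704 × 1.23 / 0.0083 = 41280 kPa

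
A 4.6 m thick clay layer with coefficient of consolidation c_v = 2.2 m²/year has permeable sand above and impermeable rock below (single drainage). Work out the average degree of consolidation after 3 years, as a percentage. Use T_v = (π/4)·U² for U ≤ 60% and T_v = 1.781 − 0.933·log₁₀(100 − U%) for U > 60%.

U ≈ 62.5 %

Drainage path length: H_d = H = 4.6 m (single drainage).
T_v = c_v·t/H_d² = 2.2×3/4.6² = 0.31191.
T_v = 0.31191 corresponds to the U > 60% branch:
U = 1 − 10^((1.781 − T_v)/0.933)/100 = 0.6245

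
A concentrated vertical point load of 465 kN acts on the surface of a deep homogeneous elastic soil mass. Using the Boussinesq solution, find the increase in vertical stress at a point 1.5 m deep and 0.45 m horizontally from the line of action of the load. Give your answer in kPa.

Boussinesq vertical stress below a point load on an elastic half-space:
Δσ_z = 3P/(2πz²) · [1 + (r/z)²]^(−5/2)
r/z = 0.45/1.5 = 0.3; [1+(r/z)²]^(−5/2) = 0.80618.
Δσ_z = 3×465/(2π×1.5²) × 0.80618 = 98.676 × 0.80618 = 79.55 kPa

Δσ_z ≈ 79.6 kPa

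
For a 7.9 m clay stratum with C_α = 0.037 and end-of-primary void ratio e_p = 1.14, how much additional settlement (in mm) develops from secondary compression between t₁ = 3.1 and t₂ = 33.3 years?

Secondary compression: S_s = C_α·H/(1+e_p)·log₁₀(t₂/t₁)
S_s = 0.037×7.9/(1+1.14)×log₁₀(33.3/3.1)
    = 0.1366 × 1.031 = 0.1408 m

S_s ≈ 141 mm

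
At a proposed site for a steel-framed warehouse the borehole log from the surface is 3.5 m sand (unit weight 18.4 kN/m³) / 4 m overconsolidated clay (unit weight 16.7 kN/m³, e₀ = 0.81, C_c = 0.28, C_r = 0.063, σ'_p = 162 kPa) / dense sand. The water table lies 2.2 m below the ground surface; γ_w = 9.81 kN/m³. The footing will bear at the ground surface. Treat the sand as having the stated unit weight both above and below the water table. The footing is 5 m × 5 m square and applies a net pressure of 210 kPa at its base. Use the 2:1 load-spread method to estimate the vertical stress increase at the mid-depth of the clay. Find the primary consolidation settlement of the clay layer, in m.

Mid-depth of clay below the ground surface: z = 3.5 + 4/2 = 5.5 m.
Total vertical stress at mid-clay: σ_v = 18.4×3.5 + 16.7×2 = 97.8 kPa.
Pore pressure: u = 9.81×(5.5 − 2.2) = 32.373 kPa.
Initial effective stress: σ'_0 = σ_v − u = 97.8 − 32.373 = 65.427 kPa.
Stress increase at mid-clay by the 2:1 spreading method:
Δσ = qBL/((B+z)(L+z)) = 210×5×5/((5+5.5)(5+5.5)) = 47.619 kPa
Final effective stress: σ'_f = 65.427 + 47.619 = 113.05 kPa.
σ'_f = 113.05 ≤ σ'_p = 162 kPa, so the clay remains overconsolidated and only the recompression index applies:
S_c = C_r·H/(1+e₀)·log₁₀(σ'_f/σ'_0) = 0.063×4/1.81×log₁₀(113.05/65.427)
    = 0.13922 × 0.23751 = 0.03307 m

S_c ≈ 0.0331 m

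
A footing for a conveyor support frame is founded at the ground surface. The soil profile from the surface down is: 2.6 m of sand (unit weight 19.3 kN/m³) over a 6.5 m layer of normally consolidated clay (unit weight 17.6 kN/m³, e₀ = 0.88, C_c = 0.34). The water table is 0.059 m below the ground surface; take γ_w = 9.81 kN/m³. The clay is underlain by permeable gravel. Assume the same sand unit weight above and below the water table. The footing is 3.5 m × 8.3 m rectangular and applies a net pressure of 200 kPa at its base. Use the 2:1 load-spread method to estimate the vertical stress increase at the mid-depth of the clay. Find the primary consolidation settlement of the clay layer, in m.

Mid-depth of clay below the ground surface: z = 2.6 + 6.5/2 = 5.85 m.
Total vertical stress at mid-clay: σ_v = 19.3×2.6 + 17.6×3.25 = 107.38 kPa.
Pore pressure: u = 9.81×(5.85 − 0.059) = 56.81 kPa.
Initial effective stress: σ'_0 = σ_v − u = 107.38 − 56.81 = 50.57 kPa.
Stress increase at mid-clay by the 2:1 spreading method:
Δσ = qBL/((B+z)(L+z)) = 200×3.5×8.3/((3.5+5.85)(8.3+5.85)) = 43.915 kPa
Final effective stress: σ'_f = σ'_0 + Δσ = 50.57 + 43.915 = 94.485 kPa.
Normally consolidated clay, so the full stress increment lies on the virgin compression line:
S_c = C_c·H/(1+e₀)·log₁₀(σ'_f/σ'_0) = 0.34×6.5/(1+0.88)×log₁₀(94.485/50.57)
    = 1.1755 × 0.27147 = 0.3191 m

S_c ≈ 0.319 m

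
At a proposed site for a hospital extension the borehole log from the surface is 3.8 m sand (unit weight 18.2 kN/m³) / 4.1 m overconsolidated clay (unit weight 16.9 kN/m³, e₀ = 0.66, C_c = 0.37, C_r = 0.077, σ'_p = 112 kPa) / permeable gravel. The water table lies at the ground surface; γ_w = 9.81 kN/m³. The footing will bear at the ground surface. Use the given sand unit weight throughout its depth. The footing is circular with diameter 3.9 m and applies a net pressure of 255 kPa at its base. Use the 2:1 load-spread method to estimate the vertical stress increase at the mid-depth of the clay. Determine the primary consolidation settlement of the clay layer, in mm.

S_c ≈ 52.1 mm

Mid-depth of clay below the ground surface: z = 3.8 + 4.1/2 = 5.85 m.
Total vertical stress at mid-clay: σ_v = 18.2×3.8 + 16.9×2.05 = 103.8 kPa.
Pore pressure: u = 9.81×(5.85 − 0) = 57.389 kPa.
Initial effective stress: σ'_0 = σ_v − u = 103.8 − 57.389 = 46.411 kPa.
Stress increase at mid-clay by the 2:1 spreading method:
Δσ ≈ qD²/(D+z)² = 255×3.9²/(3.9+5.85)² = 40.8 kPa
Final effective stress: σ'_f = 46.411 + 40.8 = 87.211 kPa.
σ'_f = 87.211 ≤ σ'_p = 112 kPa, so the clay remains overconsolidated and only the recompression index applies:
S_c = C_r·H/(1+e₀)·log₁₀(σ'_f/σ'_0) = 0.077×4.1/1.66×log₁₀(87.211/46.411)
    = 0.19018 × 0.27395 = 0.0521 m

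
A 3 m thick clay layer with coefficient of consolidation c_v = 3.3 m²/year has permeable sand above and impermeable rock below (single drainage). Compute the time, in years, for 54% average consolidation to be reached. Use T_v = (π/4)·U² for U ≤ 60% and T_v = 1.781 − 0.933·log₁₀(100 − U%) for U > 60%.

Drainage path length: H_d = H = 3 m (single drainage).
U ≤ 60%: T_v = (π/4)·U² = (π/4)×0.54² = 0.22902.
t = T_v·H_d²/c_v = 0.22902×3²/3.3 = 0.6246 years.

t ≈ 0.625 years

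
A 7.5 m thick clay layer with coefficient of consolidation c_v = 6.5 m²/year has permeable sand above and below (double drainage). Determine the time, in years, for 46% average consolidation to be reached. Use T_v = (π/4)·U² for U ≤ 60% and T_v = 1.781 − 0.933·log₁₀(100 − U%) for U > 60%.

Drainage path length: H_d = H/2 = 3.75 m (double drainage).
U ≤ 60%: T_v = (π/4)·U² = (π/4)×0.46² = 0.16619.
t = T_v·H_d²/c_v = 0.16619×3.75²/6.5 = 0.3595 years.

t ≈ 0.36 years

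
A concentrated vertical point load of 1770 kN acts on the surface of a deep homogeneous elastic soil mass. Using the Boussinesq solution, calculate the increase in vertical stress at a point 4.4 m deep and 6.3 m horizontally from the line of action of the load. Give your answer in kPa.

Boussinesq vertical stress below a point load on an elastic half-space:
Δσ_z = 3P/(2πz²) · [1 + (r/z)²]^(−5/2)
r/z = 6.3/4.4 = 1.4318; [1+(r/z)²]^(−5/2) = 0.061548.
Δσ_z = 3×1770/(2π×4.4²) × 0.061548 = 43.653 × 0.061548 = 2.687 kPa

Δσ_z ≈ 2.69 kPa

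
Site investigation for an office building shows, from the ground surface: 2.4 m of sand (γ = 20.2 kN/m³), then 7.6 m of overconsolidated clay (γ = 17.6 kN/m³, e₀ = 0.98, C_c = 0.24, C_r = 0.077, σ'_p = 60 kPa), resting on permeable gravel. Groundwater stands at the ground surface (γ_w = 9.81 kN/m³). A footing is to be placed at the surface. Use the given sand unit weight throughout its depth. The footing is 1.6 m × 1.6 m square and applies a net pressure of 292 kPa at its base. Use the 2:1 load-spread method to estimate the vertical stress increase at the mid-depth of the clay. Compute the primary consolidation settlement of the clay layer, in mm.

Mid-depth of clay below the ground surface: z = 2.4 + 7.6/2 = 6.2 m.
Total vertical stress at mid-clay: σ_v = 20.2×2.4 + 17.6×3.8 = 115.36 kPa.
Pore pressure: u = 9.81×(6.2 − 0) = 60.822 kPa.
Initial effective stress: σ'_0 = σ_v − u = 115.36 − 60.822 = 54.538 kPa.
Stress increase at mid-clay by the 2:1 spreading method:
Δσ = qBL/((B+z)(L+z)) = 292×1.6×1.6/((1.6+6.2)(1.6+6.2)) = 12.287 kPa
Final effective stress: σ'_f = 54.538 + 12.287 = 66.825 kPa.
σ'_f = 66.825 > σ'_p = 60 kPa, so the stress path crosses the preconsolidation pressure — recompression up to σ'_p, then virgin compression beyond:
S_c = H/(1+e₀)·[C_r·log₁₀(σ'_p/σ'_0) + C_c·log₁₀(σ'_f/σ'_p)]
    = 7.6/1.98 × [0.077×log₁₀(60/54.538) + 0.24×log₁₀(66.825/60)]
    = 3.8384 × [0.0031918 + 0.011229] = 0.05535 m

S_c ≈ 55.4 mm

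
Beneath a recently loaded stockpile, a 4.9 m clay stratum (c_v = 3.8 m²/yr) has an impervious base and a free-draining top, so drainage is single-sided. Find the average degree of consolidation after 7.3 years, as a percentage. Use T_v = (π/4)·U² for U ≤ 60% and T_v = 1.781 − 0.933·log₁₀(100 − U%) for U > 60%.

U ≈ 95.3 %

Drainage path length: H_d = H = 4.9 m (single drainage).
T_v = c_v·t/H_d² = 3.8×7.3/4.9² = 1.1554.
T_v = 1.1554 corresponds to the U > 60% branch:
U = 1 − 10^((1.781 − T_v)/0.933)/100 = 0.9532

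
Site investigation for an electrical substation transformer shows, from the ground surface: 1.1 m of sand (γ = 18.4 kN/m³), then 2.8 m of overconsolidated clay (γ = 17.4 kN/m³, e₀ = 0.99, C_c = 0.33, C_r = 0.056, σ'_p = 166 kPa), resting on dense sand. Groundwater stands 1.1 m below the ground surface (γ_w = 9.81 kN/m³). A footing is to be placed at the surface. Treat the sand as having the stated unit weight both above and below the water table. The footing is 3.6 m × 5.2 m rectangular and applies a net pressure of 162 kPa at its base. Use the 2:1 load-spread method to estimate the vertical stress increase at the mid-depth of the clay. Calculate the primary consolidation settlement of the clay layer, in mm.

Mid-depth of clay below the ground surface: z = 1.1 + 2.8/2 = 2.5 m.
Total vertical stress at mid-clay: σ_v = 18.4×1.1 + 17.4×1.4 = 44.6 kPa.
Pore pressure: u = 9.81×(2.5 − 1.1) = 13.734 kPa.
Initial effective stress: σ'_0 = σ_v − u = 44.6 − 13.734 = 30.866 kPa.
Stress increase at mid-clay by the 2:1 spreading method:
Δσ = qBL/((B+z)(L+z)) = 162×3.6×5.2/((3.6+2.5)(5.2+2.5)) = 64.565 kPa
Final effective stress: σ'_f = 30.866 + 64.565 = 95.431 kPa.
σ'_f = 95.431 ≤ σ'_p = 166 kPa, so the clay remains overconsolidated and only the recompression index applies:
S_c = C_r·H/(1+e₀)·log₁₀(σ'_f/σ'_0) = 0.056×2.8/1.99×log₁₀(95.431/30.866)
    = 0.078792 × 0.49021 = 0.03862 m

S_c ≈ 38.6 mm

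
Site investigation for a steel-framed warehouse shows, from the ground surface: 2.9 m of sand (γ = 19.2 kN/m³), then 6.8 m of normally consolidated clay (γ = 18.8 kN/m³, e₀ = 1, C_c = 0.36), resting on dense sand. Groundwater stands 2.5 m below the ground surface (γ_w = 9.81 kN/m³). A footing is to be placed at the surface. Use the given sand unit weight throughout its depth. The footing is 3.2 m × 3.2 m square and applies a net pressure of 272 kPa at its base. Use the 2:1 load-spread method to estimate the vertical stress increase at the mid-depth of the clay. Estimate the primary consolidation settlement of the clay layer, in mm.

S_c ≈ 169 mm

Mid-depth of clay below the ground surface: z = 2.9 + 6.8/2 = 6.3 m.
Total vertical stress at mid-clay: σ_v = 19.2×2.9 + 18.8×3.4 = 119.6 kPa.
Pore pressure: u = 9.81×(6.3 − 2.5) = 37.278 kPa.
Initial effective stress: σ'_0 = σ_v − u = 119.6 − 37.278 = 82.322 kPa.
Stress increase at mid-clay by the 2:1 spreading method:
Δσ = qBL/((B+z)(L+z)) = 272×3.2×3.2/((3.2+6.3)(3.2+6.3)) = 30.862 kPa
Final effective stress: σ'_f = σ'_0 + Δσ = 82.322 + 30.862 = 113.18 kPa.
Normally consolidated clay, so the full stress increment lies on the virgin compression line:
S_c = C_c·H/(1+e₀)·log₁₀(σ'_f/σ'_0) = 0.36×6.8/(1+1)×log₁₀(113.18/82.322)
    = 1.224 × 0.13825 = 0.1692 m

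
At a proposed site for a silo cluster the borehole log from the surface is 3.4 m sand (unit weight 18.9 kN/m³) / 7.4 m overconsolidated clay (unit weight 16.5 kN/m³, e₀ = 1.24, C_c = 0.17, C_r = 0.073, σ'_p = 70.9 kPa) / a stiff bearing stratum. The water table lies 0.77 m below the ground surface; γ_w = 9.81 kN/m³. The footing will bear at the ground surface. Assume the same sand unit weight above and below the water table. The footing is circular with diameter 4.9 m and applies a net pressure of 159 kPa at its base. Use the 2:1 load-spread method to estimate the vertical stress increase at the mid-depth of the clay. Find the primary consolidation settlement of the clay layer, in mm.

S_c ≈ 69.5 mm

Mid-depth of clay below the ground surface: z = 3.4 + 7.4/2 = 7.1 m.
Total vertical stress at mid-clay: σ_v = 18.9×3.4 + 16.5×3.7 = 125.31 kPa.
Pore pressure: u = 9.81×(7.1 − 0.77) = 62.097 kPa.
Initial effective stress: σ'_0 = σ_v − u = 125.31 − 62.097 = 63.213 kPa.
Stress increase at mid-clay by the 2:1 spreading method:
Δσ ≈ qD²/(D+z)² = 159×4.9²/(4.9+7.1)² = 26.511 kPa
Final effective stress: σ'_f = 63.213 + 26.511 = 89.724 kPa.
σ'_f = 89.724 > σ'_p = 70.9 kPa, so the stress path crosses the preconsolidation pressure — recompression up to σ'_p, then virgin compression beyond:
S_c = H/(1+e₀)·[C_r·log₁₀(σ'_p/σ'_0) + C_c·log₁₀(σ'_f/σ'_p)]
    = 7.4/2.24 × [0.073×log₁₀(70.9/63.213) + 0.17×log₁₀(89.724/70.9)]
    = 3.3036 × [0.0036383 + 0.017385] = 0.06945 m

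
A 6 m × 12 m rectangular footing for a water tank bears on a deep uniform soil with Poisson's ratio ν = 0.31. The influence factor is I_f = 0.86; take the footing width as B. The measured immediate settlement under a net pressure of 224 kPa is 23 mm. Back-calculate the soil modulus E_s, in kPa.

S_e = q·B·(1−ν²)/E_s · I_f  ⇒  E_s = q·B·(1−ν²)·I_f / S_e.
E_s = 224 × 6 × 0.9039 × 0.86 / 0.023 = 45420 kPa

E_s ≈ 45400 kPa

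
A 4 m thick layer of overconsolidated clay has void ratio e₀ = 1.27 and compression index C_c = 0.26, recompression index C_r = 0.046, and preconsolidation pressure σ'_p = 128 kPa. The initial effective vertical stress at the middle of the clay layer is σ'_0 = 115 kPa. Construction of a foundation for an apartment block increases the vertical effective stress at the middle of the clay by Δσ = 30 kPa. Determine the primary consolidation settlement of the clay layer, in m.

Final effective stress: σ'_f = 115 + 30 = 145 kPa.
σ'_f = 145 > σ'_p = 128 kPa, so the stress path crosses the preconsolidation pressure — recompression up to σ'_p, then virgin compression beyond:
S_c = H/(1+e₀)·[C_r·log₁₀(σ'_p/σ'_0) + C_c·log₁₀(σ'_f/σ'_p)]
    = 4/2.27 × [0.046×log₁₀(128/115) + 0.26×log₁₀(145/128)]
    = 1.7621 × [0.0021396 + 0.014081] = 0.02858 m

S_c ≈ 0.0286 m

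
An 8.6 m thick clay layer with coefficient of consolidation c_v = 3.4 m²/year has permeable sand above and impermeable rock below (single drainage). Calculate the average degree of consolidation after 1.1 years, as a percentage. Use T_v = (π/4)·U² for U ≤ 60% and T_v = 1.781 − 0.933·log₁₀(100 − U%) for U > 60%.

Drainage path length: H_d = H = 8.6 m (single drainage).
T_v = c_v·t/H_d² = 3.4×1.1/8.6² = 0.050568.
T_v = 0.050568 corresponds to the U ≤ 60% branch:
U = √(4T_v/π) = 0.2537

U ≈ 25.4 %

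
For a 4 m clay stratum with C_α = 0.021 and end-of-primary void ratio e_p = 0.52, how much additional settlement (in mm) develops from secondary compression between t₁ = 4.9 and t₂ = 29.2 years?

S_s ≈ 42.8 mm

Secondary compression: S_s = C_α·H/(1+e_p)·log₁₀(t₂/t₁)
S_s = 0.021×4/(1+0.52)×log₁₀(29.2/4.9)
    = 0.05526 × 0.7752 = 0.04284 m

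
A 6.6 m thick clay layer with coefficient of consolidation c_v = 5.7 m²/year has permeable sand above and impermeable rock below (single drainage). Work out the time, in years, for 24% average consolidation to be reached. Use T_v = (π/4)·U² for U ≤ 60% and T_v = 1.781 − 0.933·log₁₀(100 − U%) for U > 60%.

t ≈ 0.346 years

Drainage path length: H_d = H = 6.6 m (single drainage).
U ≤ 60%: T_v = (π/4)·U² = (π/4)×0.24² = 0.045239.
t = T_v·H_d²/c_v = 0.045239×6.6²/5.7 = 0.3457 years.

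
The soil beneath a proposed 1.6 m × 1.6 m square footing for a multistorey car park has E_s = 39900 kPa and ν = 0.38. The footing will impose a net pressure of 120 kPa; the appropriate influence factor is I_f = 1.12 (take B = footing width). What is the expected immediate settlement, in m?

S_e ≈ 0.00461 m

Immediate (elastic) settlement: S_e = q·B·(1−ν²)/E_s · I_f.
S_e = 120 × 1.6 × (1 − 0.38²) / 39900 × 1.12
    = 120 × 1.6 × 0.8556 / 39900 × 1.12
    = 0.004611 m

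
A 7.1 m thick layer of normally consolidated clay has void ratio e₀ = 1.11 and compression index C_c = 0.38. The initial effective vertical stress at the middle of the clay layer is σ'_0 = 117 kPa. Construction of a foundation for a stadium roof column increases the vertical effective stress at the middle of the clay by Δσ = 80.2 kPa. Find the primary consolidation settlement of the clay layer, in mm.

S_c ≈ 290 mm

Final effective stress: σ'_f = σ'_0 + Δσ = 117 + 80.2 = 197.2 kPa.
Normally consolidated clay, so the full stress increment lies on the virgin compression line:
S_c = C_c·H/(1+e₀)·log₁₀(σ'_f/σ'_0) = 0.38×7.1/(1+1.11)×log₁₀(197.2/117)
    = 1.2787 × 0.22672 = 0.2899 m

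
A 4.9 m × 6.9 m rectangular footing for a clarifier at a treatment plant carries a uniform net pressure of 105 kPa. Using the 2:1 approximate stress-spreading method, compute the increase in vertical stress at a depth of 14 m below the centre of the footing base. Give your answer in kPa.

By the 2:1 method the load spreads at 1 horizontal : 2 vertical, so at depth z the loaded area has grown by z in each plan dimension:
Δσ = qBL/((B+z)(L+z)) = 105×4.9×6.9/((4.9+14)(6.9+14)) = 8.9872 kPa

Δσ_z ≈ 8.99 kPa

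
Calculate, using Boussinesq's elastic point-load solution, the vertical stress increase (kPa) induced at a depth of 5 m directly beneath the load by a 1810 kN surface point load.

Boussinesq vertical stress below a point load on an elastic half-space:
Δσ_z = 3P/(2πz²) · [1 + (r/z)²]^(−5/2)
r/z = 0/5 = 0; [1+(r/z)²]^(−5/2) = 1.
Δσ_z = 3×1810/(2π×5²) × 1 = 34.568 × 1 = 34.57 kPa

Δσ_z ≈ 34.6 kPa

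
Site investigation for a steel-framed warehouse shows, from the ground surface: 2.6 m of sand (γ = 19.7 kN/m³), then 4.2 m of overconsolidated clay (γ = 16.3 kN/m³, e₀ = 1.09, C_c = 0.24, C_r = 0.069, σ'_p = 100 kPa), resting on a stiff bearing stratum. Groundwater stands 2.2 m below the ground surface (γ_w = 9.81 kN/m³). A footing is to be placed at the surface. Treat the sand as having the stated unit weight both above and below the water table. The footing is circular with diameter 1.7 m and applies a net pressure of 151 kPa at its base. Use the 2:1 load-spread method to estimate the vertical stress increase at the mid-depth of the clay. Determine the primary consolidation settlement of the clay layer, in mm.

Mid-depth of clay below the ground surface: z = 2.6 + 4.2/2 = 4.7 m.
Total vertical stress at mid-clay: σ_v = 19.7×2.6 + 16.3×2.1 = 85.45 kPa.
Pore pressure: u = 9.81×(4.7 − 2.2) = 24.525 kPa.
Initial effective stress: σ'_0 = σ_v − u = 85.45 − 24.525 = 60.925 kPa.
Stress increase at mid-clay by the 2:1 spreading method:
Δσ ≈ qD²/(D+z)² = 151×1.7²/(1.7+4.7)² = 10.654 kPa
Final effective stress: σ'_f = 60.925 + 10.654 = 71.579 kPa.
σ'_f = 71.579 ≤ σ'_p = 100 kPa, so the clay remains overconsolidated and only the recompression index applies:
S_c = C_r·H/(1+e₀)·log₁₀(σ'_f/σ'_0) = 0.069×4.2/2.09×log₁₀(71.579/60.925)
    = 0.13866 × 0.06999 = 0.009705 m

S_c ≈ 9.7 mm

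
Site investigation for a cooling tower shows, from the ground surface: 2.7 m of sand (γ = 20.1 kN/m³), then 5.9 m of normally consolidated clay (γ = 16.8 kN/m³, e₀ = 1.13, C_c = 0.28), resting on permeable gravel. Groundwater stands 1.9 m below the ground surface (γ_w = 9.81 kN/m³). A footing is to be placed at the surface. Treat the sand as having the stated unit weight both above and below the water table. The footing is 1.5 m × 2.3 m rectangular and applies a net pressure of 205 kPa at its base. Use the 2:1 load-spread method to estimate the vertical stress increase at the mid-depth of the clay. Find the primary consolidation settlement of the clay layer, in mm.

S_c ≈ 57.3 mm

Mid-depth of clay below the ground surface: z = 2.7 + 5.9/2 = 5.65 m.
Total vertical stress at mid-clay: σ_v = 20.1×2.7 + 16.8×2.95 = 103.83 kPa.
Pore pressure: u = 9.81×(5.65 − 1.9) = 36.788 kPa.
Initial effective stress: σ'_0 = σ_v − u = 103.83 − 36.788 = 67.042 kPa.
Stress increase at mid-clay by the 2:1 spreading method:
Δσ = qBL/((B+z)(L+z)) = 205×1.5×2.3/((1.5+5.65)(2.3+5.65)) = 12.442 kPa
Final effective stress: σ'_f = σ'_0 + Δσ = 67.042 + 12.442 = 79.484 kPa.
Normally consolidated clay, so the full stress increment lies on the virgin compression line:
S_c = C_c·H/(1+e₀)·log₁₀(σ'_f/σ'_0) = 0.28×5.9/(1+1.13)×log₁₀(79.484/67.042)
    = 0.77559 × 0.073933 = 0.05734 m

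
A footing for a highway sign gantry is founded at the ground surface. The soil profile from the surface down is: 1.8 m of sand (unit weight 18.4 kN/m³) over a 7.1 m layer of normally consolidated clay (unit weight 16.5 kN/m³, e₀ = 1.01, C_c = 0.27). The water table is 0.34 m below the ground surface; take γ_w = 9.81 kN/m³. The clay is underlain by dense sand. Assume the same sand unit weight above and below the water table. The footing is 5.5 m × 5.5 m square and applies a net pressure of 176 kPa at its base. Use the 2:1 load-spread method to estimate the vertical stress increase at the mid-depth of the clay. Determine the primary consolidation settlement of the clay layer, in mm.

Mid-depth of clay below the ground surface: z = 1.8 + 7.1/2 = 5.35 m.
Total vertical stress at mid-clay: σ_v = 18.4×1.8 + 16.5×3.55 = 91.695 kPa.
Pore pressure: u = 9.81×(5.35 − 0.34) = 49.148 kPa.
Initial effective stress: σ'_0 = σ_v − u = 91.695 − 49.148 = 42.547 kPa.
Stress increase at mid-clay by the 2:1 spreading method:
Δσ = qBL/((B+z)(L+z)) = 176×5.5×5.5/((5.5+5.35)(5.5+5.35)) = 45.225 kPa
Final effective stress: σ'_f = σ'_0 + Δσ = 42.547 + 45.225 = 87.772 kPa.
Normally consolidated clay, so the full stress increment lies on the virgin compression line:
S_c = C_c·H/(1+e₀)·log₁₀(σ'_f/σ'_0) = 0.27×7.1/(1+1.01)×log₁₀(87.772/42.547)
    = 0.95373 × 0.31449 = 0.2999 m

S_c ≈ 300 mm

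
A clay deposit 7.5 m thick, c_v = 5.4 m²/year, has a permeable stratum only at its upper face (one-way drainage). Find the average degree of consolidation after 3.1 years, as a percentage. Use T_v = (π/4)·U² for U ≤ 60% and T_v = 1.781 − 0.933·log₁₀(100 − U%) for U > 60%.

U ≈ 61.1 %

Drainage path length: H_d = H = 7.5 m (single drainage).
T_v = c_v·t/H_d² = 5.4×3.1/7.5² = 0.2976.
T_v = 0.2976 corresponds to the U > 60% branch:
U = 1 − 10^((1.781 − T_v)/0.933)/100 = 0.611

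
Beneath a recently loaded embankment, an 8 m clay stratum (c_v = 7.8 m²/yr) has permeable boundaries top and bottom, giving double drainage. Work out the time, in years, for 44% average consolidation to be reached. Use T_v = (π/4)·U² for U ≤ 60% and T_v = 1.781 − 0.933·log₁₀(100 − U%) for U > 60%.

t ≈ 0.312 years

Drainage path length: H_d = H/2 = 4 m (double drainage).
U ≤ 60%: T_v = (π/4)·U² = (π/4)×0.44² = 0.15205.
t = T_v·H_d²/c_v = 0.15205×4²/7.8 = 0.3119 years.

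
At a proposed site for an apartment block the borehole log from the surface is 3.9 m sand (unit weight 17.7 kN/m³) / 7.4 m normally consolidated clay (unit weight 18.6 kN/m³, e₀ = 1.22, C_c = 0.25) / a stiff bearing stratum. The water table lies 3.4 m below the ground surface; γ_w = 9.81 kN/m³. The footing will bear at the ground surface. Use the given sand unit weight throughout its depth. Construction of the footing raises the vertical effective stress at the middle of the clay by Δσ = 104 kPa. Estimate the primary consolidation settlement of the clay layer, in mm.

S_c ≈ 264 mm

Mid-depth of clay below the ground surface: z = 3.9 + 7.4/2 = 7.6 m.
Total vertical stress at mid-clay: σ_v = 17.7×3.9 + 18.6×3.7 = 137.85 kPa.
Pore pressure: u = 9.81×(7.6 − 3.4) = 41.202 kPa.
Initial effective stress: σ'_0 = σ_v − u = 137.85 − 41.202 = 96.648 kPa.
Final effective stress: σ'_f = σ'_0 + Δσ = 96.648 + 104 = 200.65 kPa.
Normally consolidated clay, so the full stress increment lies on the virgin compression line:
S_c = C_c·H/(1+e₀)·log₁₀(σ'_f/σ'_0) = 0.25×7.4/(1+1.22)×log₁₀(200.65/96.648)
    = 0.83333 × 0.31725 = 0.2644 m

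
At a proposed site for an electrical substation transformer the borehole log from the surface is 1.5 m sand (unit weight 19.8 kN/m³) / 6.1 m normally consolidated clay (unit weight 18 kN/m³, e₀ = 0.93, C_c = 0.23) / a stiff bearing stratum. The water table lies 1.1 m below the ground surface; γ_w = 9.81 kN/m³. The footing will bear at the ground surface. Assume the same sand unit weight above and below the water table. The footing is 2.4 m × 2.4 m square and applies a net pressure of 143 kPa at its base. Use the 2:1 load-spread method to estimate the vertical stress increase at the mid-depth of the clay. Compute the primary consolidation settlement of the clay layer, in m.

S_c ≈ 0.0914 m

Mid-depth of clay below the ground surface: z = 1.5 + 6.1/2 = 4.55 m.
Total vertical stress at mid-clay: σ_v = 19.8×1.5 + 18×3.05 = 84.6 kPa.
Pore pressure: u = 9.81×(4.55 − 1.1) = 33.845 kPa.
Initial effective stress: σ'_0 = σ_v − u = 84.6 − 33.845 = 50.755 kPa.
Stress increase at mid-clay by the 2:1 spreading method:
Δσ = qBL/((B+z)(L+z)) = 143×2.4×2.4/((2.4+4.55)(2.4+4.55)) = 17.053 kPa
Final effective stress: σ'_f = σ'_0 + Δσ = 50.755 + 17.053 = 67.808 kPa.
Normally consolidated clay, so the full stress increment lies on the virgin compression line:
S_c = C_c·H/(1+e₀)·log₁₀(σ'_f/σ'_0) = 0.23×6.1/(1+0.93)×log₁₀(67.808/50.755)
    = 0.72694 × 0.1258 = 0.09145 m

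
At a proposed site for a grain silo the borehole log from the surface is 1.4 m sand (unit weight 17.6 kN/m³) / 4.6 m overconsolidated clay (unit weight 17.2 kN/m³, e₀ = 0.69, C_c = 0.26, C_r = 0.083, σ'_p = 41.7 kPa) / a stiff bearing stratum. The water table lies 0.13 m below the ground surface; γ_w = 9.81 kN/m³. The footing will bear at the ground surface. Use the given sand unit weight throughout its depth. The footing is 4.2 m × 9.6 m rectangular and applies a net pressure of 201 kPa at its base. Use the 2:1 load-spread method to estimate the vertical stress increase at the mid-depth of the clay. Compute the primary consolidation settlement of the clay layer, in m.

S_c ≈ 0.323 m

Mid-depth of clay below the ground surface: z = 1.4 + 4.6/2 = 3.7 m.
Total vertical stress at mid-clay: σ_v = 17.6×1.4 + 17.2×2.3 = 64.2 kPa.
Pore pressure: u = 9.81×(3.7 − 0.13) = 35.022 kPa.
Initial effective stress: σ'_0 = σ_v − u = 64.2 − 35.022 = 29.178 kPa.
Stress increase at mid-clay by the 2:1 spreading method:
Δσ = qBL/((B+z)(L+z)) = 201×4.2×9.6/((4.2+3.7)(9.6+3.7)) = 77.133 kPa
Final effective stress: σ'_f = 29.178 + 77.133 = 106.31 kPa.
σ'_f = 106.31 > σ'_p = 41.7 kPa, so the stress path crosses the preconsolidation pressure — recompression up to σ'_p, then virgin compression beyond:
S_c = H/(1+e₀)·[C_r·log₁₀(σ'_p/σ'_0) + C_c·log₁₀(σ'_f/σ'_p)]
    = 4.6/1.69 × [0.083×log₁₀(41.7/29.178) + 0.26×log₁₀(106.31/41.7)]
    = 2.7219 × [0.012872 + 0.10567] = 0.3227 m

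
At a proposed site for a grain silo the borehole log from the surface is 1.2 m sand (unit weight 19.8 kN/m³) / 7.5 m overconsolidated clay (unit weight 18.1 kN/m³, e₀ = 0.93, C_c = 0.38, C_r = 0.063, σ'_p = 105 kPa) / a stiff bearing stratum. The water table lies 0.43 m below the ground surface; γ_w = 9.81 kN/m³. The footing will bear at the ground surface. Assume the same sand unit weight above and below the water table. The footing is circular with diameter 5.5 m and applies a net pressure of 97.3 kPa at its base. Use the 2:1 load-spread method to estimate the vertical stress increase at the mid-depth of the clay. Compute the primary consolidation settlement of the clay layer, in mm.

Mid-depth of clay below the ground surface: z = 1.2 + 7.5/2 = 4.95 m.
Total vertical stress at mid-clay: σ_v = 19.8×1.2 + 18.1×3.75 = 91.635 kPa.
Pore pressure: u = 9.81×(4.95 − 0.43) = 44.341 kPa.
Initial effective stress: σ'_0 = σ_v − u = 91.635 − 44.341 = 47.294 kPa.
Stress increase at mid-clay by the 2:1 spreading method:
Δσ ≈ qD²/(D+z)² = 97.3×5.5²/(5.5+4.95)² = 26.953 kPa
Final effective stress: σ'_f = 47.294 + 26.953 = 74.247 kPa.
σ'_f = 74.247 ≤ σ'_p = 105 kPa, so the clay remains overconsolidated and only the recompression index applies:
S_c = C_r·H/(1+e₀)·log₁₀(σ'_f/σ'_0) = 0.063×7.5/1.93×log₁₀(74.247/47.294)
    = 0.24482 × 0.19587 = 0.04795 m

S_c ≈ 48 mm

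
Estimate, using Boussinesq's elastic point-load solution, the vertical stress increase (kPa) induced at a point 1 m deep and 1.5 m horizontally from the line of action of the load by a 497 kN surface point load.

Boussinesq vertical stress below a point load on an elastic half-space:
Δσ_z = 3P/(2πz²) · [1 + (r/z)²]^(−5/2)
r/z = 1.5/1 = 1.5; [1+(r/z)²]^(−5/2) = 0.052516.
Δσ_z = 3×497/(2π×1²) × 0.052516 = 237.3 × 0.052516 = 12.46 kPa

Δσ_z ≈ 12.5 kPa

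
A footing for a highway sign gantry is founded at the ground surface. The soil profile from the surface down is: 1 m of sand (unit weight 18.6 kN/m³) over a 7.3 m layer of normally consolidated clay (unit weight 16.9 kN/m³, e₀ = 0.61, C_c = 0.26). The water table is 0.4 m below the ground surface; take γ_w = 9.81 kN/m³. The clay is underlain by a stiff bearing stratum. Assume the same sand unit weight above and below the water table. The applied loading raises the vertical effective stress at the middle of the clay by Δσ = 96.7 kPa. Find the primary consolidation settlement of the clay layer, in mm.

S_c ≈ 642 mm

Mid-depth of clay below the ground surface: z = 1 + 7.3/2 = 4.65 m.
Total vertical stress at mid-clay: σ_v = 18.6×1 + 16.9×3.65 = 80.285 kPa.
Pore pressure: u = 9.81×(4.65 − 0.4) = 41.693 kPa.
Initial effective stress: σ'_0 = σ_v − u = 80.285 − 41.693 = 38.592 kPa.
Final effective stress: σ'_f = σ'_0 + Δσ = 38.592 + 96.7 = 135.29 kPa.
Normally consolidated clay, so the full stress increment lies on the virgin compression line:
S_c = C_c·H/(1+e₀)·log₁₀(σ'_f/σ'_0) = 0.26×7.3/(1+0.61)×log₁₀(135.29/38.592)
    = 1.1789 × 0.54477 = 0.6422 m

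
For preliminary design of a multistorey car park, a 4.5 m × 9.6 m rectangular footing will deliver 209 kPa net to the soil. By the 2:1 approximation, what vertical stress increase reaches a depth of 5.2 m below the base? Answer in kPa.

Δσ_z ≈ 62.9 kPa

By the 2:1 method the load spreads at 1 horizontal : 2 vertical, so at depth z the loaded area has grown by z in each plan dimension:
Δσ = qBL/((B+z)(L+z)) = 209×4.5×9.6/((4.5+5.2)(9.6+5.2)) = 62.892 kPa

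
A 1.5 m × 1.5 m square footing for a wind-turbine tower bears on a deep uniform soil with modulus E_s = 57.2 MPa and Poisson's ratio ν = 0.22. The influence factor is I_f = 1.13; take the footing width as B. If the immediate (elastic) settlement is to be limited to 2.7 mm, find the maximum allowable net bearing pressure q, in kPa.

q ≈ 95.7 kPa

E_s = 57.2 MPa = 57200 kPa.
S_e = q·B·(1−ν²)/E_s · I_f  ⇒  q = S_e·E_s / (B·(1−ν²)·I_f).
q = 0.0027 × 57200 / (1.5 × 0.9516 × 1.13) = 95.75 kPa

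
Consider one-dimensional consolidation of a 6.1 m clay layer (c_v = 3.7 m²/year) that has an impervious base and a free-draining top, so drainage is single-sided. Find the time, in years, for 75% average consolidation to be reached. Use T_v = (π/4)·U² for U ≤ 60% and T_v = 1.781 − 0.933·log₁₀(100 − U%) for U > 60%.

Drainage path length: H_d = H = 6.1 m (single drainage).
U > 60%: T_v = 1.781 − 0.933·log₁₀(100 − 75) = 0.47672.
t = T_v·H_d²/c_v = 0.47672×6.1²/3.7 = 4.794 years.

t ≈ 4.79 years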